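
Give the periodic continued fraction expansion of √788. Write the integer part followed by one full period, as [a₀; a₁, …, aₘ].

a₀ = ⌊√788⌋ = 28.

[28; 14, 56]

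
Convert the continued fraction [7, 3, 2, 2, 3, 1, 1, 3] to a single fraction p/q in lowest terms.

Using pₖ = aₖpₖ₋₁ + pₖ₋₂ and qₖ = aₖqₖ₋₁ + qₖ₋₂:
  k=0: a=7, p=7, q=1
  k=1: a=3, p=22, q=3
  k=2: a=2, p=51, q=7
  k=3: a=2, p=124, q=17
  k=4: a=3, p=423, q=58
  k=5: a=1, p=547, q=75
  k=6: a=1, p=970, q=133
  k=7: a=3, p=3457, q=474

3457/474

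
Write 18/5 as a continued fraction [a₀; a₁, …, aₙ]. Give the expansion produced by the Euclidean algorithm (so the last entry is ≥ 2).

18 = 3*5 + 3
5 = 1*3 + 2
3 = 1*2 + 1
2 = 2*1 + 0  (stop)
So 18/5 = [3; 1, 1, 2].

[3; 1, 1, 2]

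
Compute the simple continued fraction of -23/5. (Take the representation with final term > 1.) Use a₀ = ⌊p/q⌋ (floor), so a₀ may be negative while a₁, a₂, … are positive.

-23 = -5×5 + 2
5 = 2×2 + 1
2 = 2×1 + 0  (stop)
So -23/5 = [-5; 2, 2].

[-5; 2, 2]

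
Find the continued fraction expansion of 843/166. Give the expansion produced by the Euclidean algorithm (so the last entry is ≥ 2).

[5; 12, 1, 3, 3]

843 = 5*166 + 13
166 = 12*13 + 10
13 = 1*10 + 3
10 = 3*3 + 1
3 = 3*1 + 0  (stop)
So 843/166 = [5; 12, 1, 3, 3].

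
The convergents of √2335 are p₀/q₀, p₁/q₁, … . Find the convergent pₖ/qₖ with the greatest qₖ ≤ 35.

1353/28

√2335 = [48; 3, 9, 3, 96, …] (period length 4).
Convergents:
  p_0/q_0 = 48/1
  p_1/q_1 = 145/3
  p_2/q_2 = 1353/28
  p_3/q_3 = 4204/87
q_2 = 28 ≤ 35 < 87 = q_3, so the answer is 1353/28.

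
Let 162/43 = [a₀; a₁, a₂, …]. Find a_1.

162 = 3·43 + 33   →  a_0 = 3
43 = 1·33 + 10   →  a_1 = 1

1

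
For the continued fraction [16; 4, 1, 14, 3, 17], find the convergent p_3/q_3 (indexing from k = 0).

1199/74

Using pₖ = aₖpₖ₋₁ + pₖ₋₂, qₖ = aₖqₖ₋₁ + qₖ₋₂ (with p₋₁=1, p₋₂=0, q₋₁=0, q₋₂=1):
  k=0: a=16, p=16, q=1
  k=1: a=4, p=65, q=4
  k=2: a=1, p=81, q=5
  k=3: a=14, p=1199, q=74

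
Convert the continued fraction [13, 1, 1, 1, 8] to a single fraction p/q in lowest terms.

355/26

Using pₖ = aₖpₖ₋₁ + pₖ₋₂ and qₖ = aₖqₖ₋₁ + qₖ₋₂:
  k=0: a=13, p=13, q=1
  k=1: a=1, p=14, q=1
  k=2: a=1, p=27, q=2
  k=3: a=1, p=41, q=3
  k=4: a=8, p=355, q=26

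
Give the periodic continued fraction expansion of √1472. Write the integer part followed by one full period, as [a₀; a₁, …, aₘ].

[38; 2, 1, 2, 1, 2, 76]

a₀ = ⌊√1472⌋ = 38.
With m₀=0, d₀=1 and mₖ₊₁ = dₖaₖ − mₖ, dₖ₊₁ = (n − mₖ₊₁²)/dₖ, aₖ₊₁ = ⌊(a₀+mₖ₊₁)/dₖ₊₁⌋:
  k=1: m=38, d=28, a=2
  k=2: m=18, d=41, a=1
  k=3: m=23, d=23, a=2
  k=4: m=23, d=41, a=1
  k=5: m=18, d=28, a=2
  k=6: m=38, d=1, a=76
d=1 and a=2a₀=76 at k=6, so the next step gives (m, d) = (38, 28) again — its k=1 value — and the period has length 6.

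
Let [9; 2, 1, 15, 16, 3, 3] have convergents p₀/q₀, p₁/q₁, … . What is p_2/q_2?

Using pₖ = aₖpₖ₋₁ + pₖ₋₂, qₖ = aₖqₖ₋₁ + qₖ₋₂ (with p₋₁=1, p₋₂=0, q₋₁=0, q₋₂=1):
  k=0: a=9, p=9, q=1
  k=1: a=2, p=19, q=2
  k=2: a=1, p=28, q=3

28/3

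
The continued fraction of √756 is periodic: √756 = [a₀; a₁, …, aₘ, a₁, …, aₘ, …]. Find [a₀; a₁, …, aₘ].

a₀ = ⌊√756⌋ = 27.
With m₀=0, d₀=1 and mₖ₊₁ = dₖaₖ − mₖ, dₖ₊₁ = (n − mₖ₊₁²)/dₖ, aₖ₊₁ = ⌊(a₀+mₖ₊₁)/dₖ₊₁⌋:
  k=1: m=27, d=27, a=2
  k=2: m=27, d=1, a=54
d=1 and a=2a₀=54 at k=2, so the next step gives (m, d) = (27, 27) again — its k=1 value — and the period has length 2.

[27; 2, 54]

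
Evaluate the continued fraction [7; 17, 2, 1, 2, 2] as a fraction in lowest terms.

2329/330

Using pₖ = aₖpₖ₋₁ + pₖ₋₂ and qₖ = aₖqₖ₋₁ + qₖ₋₂:
  k=0: a=7, p=7, q=1
  k=1: a=17, p=120, q=17
  k=2: a=2, p=247, q=35
  k=3: a=1, p=367, q=52
  k=4: a=2, p=981, q=139
  k=5: a=2, p=2329, q=330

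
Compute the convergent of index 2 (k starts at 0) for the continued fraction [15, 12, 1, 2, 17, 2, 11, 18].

Using pₖ = aₖpₖ₋₁ + pₖ₋₂, qₖ = aₖqₖ₋₁ + qₖ₋₂ (with p₋₁=1, p₋₂=0, q₋₁=0, q₋₂=1):
  k=0: a=15, p=15, q=1
  k=1: a=12, p=181, q=12
  k=2: a=1, p=196, q=13

196/13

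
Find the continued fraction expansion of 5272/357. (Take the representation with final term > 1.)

5272 = 14*357 + 274
357 = 1*274 + 83
274 = 3*83 + 25
83 = 3*25 + 8
25 = 3*8 + 1
8 = 8*1 + 0  (stop)
So 5272/357 = [14; 1, 3, 3, 3, 8].

[14; 1, 3, 3, 3, 8]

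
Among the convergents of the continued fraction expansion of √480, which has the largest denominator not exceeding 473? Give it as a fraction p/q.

10341/472

√480 = [21; 1, 9, 1, 42, …] (period length 4).
Convergents:
  p_0/q_0 = 21/1
  p_1/q_1 = 22/1
  p_2/q_2 = 219/10
  p_3/q_3 = 241/11
  p_4/q_4 = 10341/472
  p_5/q_5 = 10582/483
q_4 = 472 ≤ 473 < 483 = q_5, so the answer is 10341/472.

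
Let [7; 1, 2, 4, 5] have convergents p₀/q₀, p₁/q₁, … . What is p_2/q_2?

23/3

Using pₖ = aₖpₖ₋₁ + pₖ₋₂, qₖ = aₖqₖ₋₁ + qₖ₋₂ (with p₋₁=1, p₋₂=0, q₋₁=0, q₋₂=1):
  k=0: a=7, p=7, q=1
  k=1: a=1, p=8, q=1
  k=2: a=2, p=23, q=3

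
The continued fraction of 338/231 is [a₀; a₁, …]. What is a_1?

338 = 1·231 + 107   →  a_0 = 1
231 = 2·107 + 17   →  a_1 = 2

2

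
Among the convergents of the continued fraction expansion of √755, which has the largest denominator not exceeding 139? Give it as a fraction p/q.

√755 = [27; 2, 10, 2, 54, …] (period length 4).
Convergents:
  p_0/q_0 = 27/1
  p_1/q_1 = 55/2
  p_2/q_2 = 577/21
  p_3/q_3 = 1209/44
  p_4/q_4 = 65863/2397
q_3 = 44 ≤ 139 < 2397 = q_4, so the answer is 1209/44.

1209/44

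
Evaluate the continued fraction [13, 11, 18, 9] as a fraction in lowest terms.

23589/1802

Using pₖ = aₖpₖ₋₁ + pₖ₋₂ and qₖ = aₖqₖ₋₁ + qₖ₋₂:
  k=0: a=13, p=13, q=1
  k=1: a=11, p=144, q=11
  k=2: a=18, p=2605, q=199
  k=3: a=9, p=23589, q=1802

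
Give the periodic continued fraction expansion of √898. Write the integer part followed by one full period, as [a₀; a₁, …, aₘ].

[29; 1, 28, 1, 58]

a₀ = ⌊√898⌋ = 29.
With m₀=0, d₀=1 and mₖ₊₁ = dₖaₖ − mₖ, dₖ₊₁ = (n − mₖ₊₁²)/dₖ, aₖ₊₁ = ⌊(a₀+mₖ₊₁)/dₖ₊₁⌋:
  k=1: m=29, d=57, a=1
  k=2: m=28, d=2, a=28
  k=3: m=28, d=57, a=1
  k=4: m=29, d=1, a=58
d=1 and a=2a₀=58 at k=4, so the next step gives (m, d) = (29, 57) again — its k=1 value — and the period has length 4.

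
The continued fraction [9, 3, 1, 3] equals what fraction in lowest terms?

139/15

Using pₖ = aₖpₖ₋₁ + pₖ₋₂ and qₖ = aₖqₖ₋₁ + qₖ₋₂:
  k=0: a=9, p=9, q=1
  k=1: a=3, p=28, q=3
  k=2: a=1, p=37, q=4
  k=3: a=3, p=139, q=15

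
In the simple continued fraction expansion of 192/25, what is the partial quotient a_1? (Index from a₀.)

192 = 7·25 + 17   →  a_0 = 7
25 = 1·17 + 8   →  a_1 = 1

1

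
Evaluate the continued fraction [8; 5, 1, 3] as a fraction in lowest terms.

188/23

Fold from the inside: start with 3/1.
  1 + 1/3 = 4/3
  5 + 3/4 = 23/4
  8 + 4/23 = 188/23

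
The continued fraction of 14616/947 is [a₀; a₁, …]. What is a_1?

14616 = 15·947 + 411   →  a_0 = 15
947 = 2·411 + 125   →  a_1 = 2

2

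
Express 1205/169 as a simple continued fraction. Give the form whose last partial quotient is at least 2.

1205 = 7·169 + 22
169 = 7·22 + 15
22 = 1·15 + 7
15 = 2·7 + 1
7 = 7·1 + 0  (stop)
So 1205/169 = [7; 7, 1, 2, 7].

[7; 7, 1, 2, 7]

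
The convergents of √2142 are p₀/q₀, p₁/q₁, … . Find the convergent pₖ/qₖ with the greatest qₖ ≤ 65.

√2142 = [46; 3, 1, 1, 4, 1, 1, 3, 92, …] (period length 8).
Convergents:
  p_0/q_0 = 46/1
  p_1/q_1 = 139/3
  p_2/q_2 = 185/4
  p_3/q_3 = 324/7
  p_4/q_4 = 1481/32
  p_5/q_5 = 1805/39
  p_6/q_6 = 3286/71
q_5 = 39 ≤ 65 < 71 = q_6, so the answer is 1805/39.

1805/39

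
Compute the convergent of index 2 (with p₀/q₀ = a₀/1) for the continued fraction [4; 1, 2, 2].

Using pₖ = aₖpₖ₋₁ + pₖ₋₂, qₖ = aₖqₖ₋₁ + qₖ₋₂ (with p₋₁=1, p₋₂=0, q₋₁=0, q₋₂=1):
  k=0: a=4, p=4, q=1
  k=1: a=1, p=5, q=1
  k=2: a=2, p=14, q=3

14/3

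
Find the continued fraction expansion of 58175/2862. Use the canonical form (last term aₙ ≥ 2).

58175 = 20×2862 + 935
2862 = 3×935 + 57
935 = 16×57 + 23
57 = 2×23 + 11
23 = 2×11 + 1
11 = 11×1 + 0  (stop)
So 58175/2862 = [20; 3, 16, 2, 2, 11].

[20; 3, 16, 2, 2, 11]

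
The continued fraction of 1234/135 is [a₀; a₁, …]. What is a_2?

9

1234 = 9·135 + 19   →  a_0 = 9
135 = 7·19 + 2   →  a_1 = 7
19 = 9·2 + 1   →  a_2 = 9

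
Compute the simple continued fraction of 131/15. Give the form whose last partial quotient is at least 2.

[8; 1, 2, 1, 3]

131 = 8·15 + 11
15 = 1·11 + 4
11 = 2·4 + 3
4 = 1·3 + 1
3 = 3·1 + 0  (stop)
So 131/15 = [8; 1, 2, 1, 3].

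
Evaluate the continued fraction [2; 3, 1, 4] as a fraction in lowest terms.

Using pₖ = aₖpₖ₋₁ + pₖ₋₂ and qₖ = aₖqₖ₋₁ + qₖ₋₂:
  k=0: a=2, p=2, q=1
  k=1: a=3, p=7, q=3
  k=2: a=1, p=9, q=4
  k=3: a=4, p=43, q=19

43/19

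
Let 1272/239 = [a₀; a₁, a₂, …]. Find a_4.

1

1272 = 5·239 + 77   →  a_0 = 5
239 = 3·77 + 8   →  a_1 = 3
77 = 9·8 + 5   →  a_2 = 9
8 = 1·5 + 3   →  a_3 = 1
5 = 1·3 + 2   →  a_4 = 1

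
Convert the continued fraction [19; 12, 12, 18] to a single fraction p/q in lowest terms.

Fold from the inside: start with 18/1.
  12 + 1/18 = 217/18
  12 + 18/217 = 2622/217
  19 + 217/2622 = 50035/2622

50035/2622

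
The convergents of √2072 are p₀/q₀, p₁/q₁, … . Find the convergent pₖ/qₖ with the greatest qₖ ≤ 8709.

√2072 = [45; 1, 1, 12, 1, 1, 90, …] (period length 6).
Convergents:
  p_0/q_0 = 45/1
  p_1/q_1 = 46/1
  p_2/q_2 = 91/2
  p_3/q_3 = 1138/25
  p_4/q_4 = 1229/27
  p_5/q_5 = 2367/52
  p_6/q_6 = 214259/4707
  p_7/q_7 = 216626/4759
  p_8/q_8 = 430885/9466
q_7 = 4759 ≤ 8709 < 9466 = q_8, so the answer is 216626/4759.

216626/4759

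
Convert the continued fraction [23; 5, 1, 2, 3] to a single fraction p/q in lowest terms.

1321/57

Fold from the inside: start with 3/1.
  2 + 1/3 = 7/3
  1 + 3/7 = 10/7
  5 + 7/10 = 57/10
  23 + 10/57 = 1321/57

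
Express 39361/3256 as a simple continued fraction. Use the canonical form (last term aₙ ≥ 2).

[12; 11, 3, 1, 3, 19]

39361 = 12·3256 + 289
3256 = 11·289 + 77
289 = 3·77 + 58
77 = 1·58 + 19
58 = 3·19 + 1
19 = 19·1 + 0  (stop)
So 39361/3256 = [12; 11, 3, 1, 3, 19].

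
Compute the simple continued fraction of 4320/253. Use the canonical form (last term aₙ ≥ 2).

[17; 13, 3, 6]

4320 = 17·253 + 19
253 = 13·19 + 6
19 = 3·6 + 1
6 = 6·1 + 0  (stop)
So 4320/253 = [17; 13, 3, 6].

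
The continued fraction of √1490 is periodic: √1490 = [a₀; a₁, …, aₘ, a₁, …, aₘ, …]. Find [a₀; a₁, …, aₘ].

a₀ = ⌊√1490⌋ = 38.
With m₀=0, d₀=1 and mₖ₊₁ = dₖaₖ − mₖ, dₖ₊₁ = (n − mₖ₊₁²)/dₖ, aₖ₊₁ = ⌊(a₀+mₖ₊₁)/dₖ₊₁⌋:
  k=1: m=38, d=46, a=1
  k=2: m=8, d=31, a=1
  k=3: m=23, d=31, a=1
  k=4: m=8, d=46, a=1
  k=5: m=38, d=1, a=76
d=1 and a=2a₀=76 at k=5, so the next step gives (m, d) = (38, 46) again — its k=1 value — and the period has length 5.

[38; 1, 1, 1, 1, 76]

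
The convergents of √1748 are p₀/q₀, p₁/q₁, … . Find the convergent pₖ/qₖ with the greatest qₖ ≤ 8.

√1748 = [41; 1, 4, 4, 4, 1, 82, …] (period length 6).
Convergents:
  p_0/q_0 = 41/1
  p_1/q_1 = 42/1
  p_2/q_2 = 209/5
  p_3/q_3 = 878/21
q_2 = 5 ≤ 8 < 21 = q_3, so the answer is 209/5.

209/5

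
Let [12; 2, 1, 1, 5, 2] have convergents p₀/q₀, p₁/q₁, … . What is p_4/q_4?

347/28

Using pₖ = aₖpₖ₋₁ + pₖ₋₂, qₖ = aₖqₖ₋₁ + qₖ₋₂ (with p₋₁=1, p₋₂=0, q₋₁=0, q₋₂=1):
  k=0: a=12, p=12, q=1
  k=1: a=2, p=25, q=2
  k=2: a=1, p=37, q=3
  k=3: a=1, p=62, q=5
  k=4: a=5, p=347, q=28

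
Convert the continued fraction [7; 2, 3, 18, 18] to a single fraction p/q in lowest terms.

Fold from the inside: start with 18/1.
  18 + 1/18 = 325/18
  3 + 18/325 = 993/325
  2 + 325/993 = 2311/993
  7 + 993/2311 = 17170/2311

17170/2311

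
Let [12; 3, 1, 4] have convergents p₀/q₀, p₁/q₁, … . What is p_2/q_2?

Using pₖ = aₖpₖ₋₁ + pₖ₋₂, qₖ = aₖqₖ₋₁ + qₖ₋₂ (with p₋₁=1, p₋₂=0, q₋₁=0, q₋₂=1):
  k=0: a=12, p=12, q=1
  k=1: a=3, p=37, q=3
  k=2: a=1, p=49, q=4

49/4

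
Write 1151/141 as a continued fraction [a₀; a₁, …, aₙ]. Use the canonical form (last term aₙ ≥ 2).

[8; 6, 7, 1, 2]

1151 = 8·141 + 23
141 = 6·23 + 3
23 = 7·3 + 2
3 = 1·2 + 1
2 = 2·1 + 0  (stop)
So 1151/141 = [8; 6, 7, 1, 2].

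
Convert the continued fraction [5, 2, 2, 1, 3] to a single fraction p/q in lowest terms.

Fold from the inside: start with 3/1.
  1 + 1/3 = 4/3
  2 + 3/4 = 11/4
  2 + 4/11 = 26/11
  5 + 11/26 = 141/26

141/26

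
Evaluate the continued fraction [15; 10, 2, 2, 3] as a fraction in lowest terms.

2672/177

Using pₖ = aₖpₖ₋₁ + pₖ₋₂ and qₖ = aₖqₖ₋₁ + qₖ₋₂:
  k=0: a=15, p=15, q=1
  k=1: a=10, p=151, q=10
  k=2: a=2, p=317, q=21
  k=3: a=2, p=785, q=52
  k=4: a=3, p=2672, q=177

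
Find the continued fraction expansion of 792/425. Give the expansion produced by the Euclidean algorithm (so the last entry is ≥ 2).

[1; 1, 6, 3, 19]

792 = 1*425 + 367
425 = 1*367 + 58
367 = 6*58 + 19
58 = 3*19 + 1
19 = 19*1 + 0  (stop)
So 792/425 = [1; 1, 6, 3, 19].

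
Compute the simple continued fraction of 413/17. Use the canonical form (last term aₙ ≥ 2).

[24; 3, 2, 2]

413 = 24*17 + 5
17 = 3*5 + 2
5 = 2*2 + 1
2 = 2*1 + 0  (stop)
So 413/17 = [24; 3, 2, 2].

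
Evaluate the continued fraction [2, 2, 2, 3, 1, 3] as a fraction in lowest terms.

200/83

Fold from the inside: start with 3/1.
  1 + 1/3 = 4/3
  3 + 3/4 = 15/4
  2 + 4/15 = 34/15
  2 + 15/34 = 83/34
  2 + 34/83 = 200/83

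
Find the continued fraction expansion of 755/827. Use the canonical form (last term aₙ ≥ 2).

[0; 1, 10, 2, 17, 2]

755 = 0*827 + 755
827 = 1*755 + 72
755 = 10*72 + 35
72 = 2*35 + 2
35 = 17*2 + 1
2 = 2*1 + 0  (stop)
So 755/827 = [0; 1, 10, 2, 17, 2].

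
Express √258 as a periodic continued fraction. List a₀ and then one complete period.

[16; 16, 32]

a₀ = ⌊√258⌋ = 16.
With m₀=0, d₀=1 and mₖ₊₁ = dₖaₖ − mₖ, dₖ₊₁ = (n − mₖ₊₁²)/dₖ, aₖ₊₁ = ⌊(a₀+mₖ₊₁)/dₖ₊₁⌋:
  k=1: m=16, d=2, a=16
  k=2: m=16, d=1, a=32
d=1 and a=2a₀=32 at k=2, so the next step gives (m, d) = (16, 2) again — its k=1 value — and the period has length 2.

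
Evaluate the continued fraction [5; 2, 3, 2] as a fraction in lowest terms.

87/16

Fold from the inside: start with 2/1.
  3 + 1/2 = 7/2
  2 + 2/7 = 16/7
  5 + 7/16 = 87/16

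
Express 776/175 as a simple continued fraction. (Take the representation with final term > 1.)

[4; 2, 3, 3, 3, 2]

776 = 4×175 + 76
175 = 2×76 + 23
76 = 3×23 + 7
23 = 3×7 + 2
7 = 3×2 + 1
2 = 2×1 + 0  (stop)
So 776/175 = [4; 2, 3, 3, 3, 2].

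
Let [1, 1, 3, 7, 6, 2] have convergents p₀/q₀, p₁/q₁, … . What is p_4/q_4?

313/178

Using pₖ = aₖpₖ₋₁ + pₖ₋₂, qₖ = aₖqₖ₋₁ + qₖ₋₂ (with p₋₁=1, p₋₂=0, q₋₁=0, q₋₂=1):
  k=0: a=1, p=1, q=1
  k=1: a=1, p=2, q=1
  k=2: a=3, p=7, q=4
  k=3: a=7, p=51, q=29
  k=4: a=6, p=313, q=178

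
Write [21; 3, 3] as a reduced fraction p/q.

213/10

Fold from the inside: start with 3/1.
  3 + 1/3 = 10/3
  21 + 3/10 = 213/10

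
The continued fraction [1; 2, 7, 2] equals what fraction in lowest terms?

Fold from the inside: start with 2/1.
  7 + 1/2 = 15/2
  2 + 2/15 = 32/15
  1 + 15/32 = 47/32

47/32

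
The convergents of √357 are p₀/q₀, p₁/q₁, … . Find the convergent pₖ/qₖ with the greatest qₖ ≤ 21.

√357 = [18; 1, 8, 2, 8, 1, 36, …] (period length 6).
Convergents:
  p_0/q_0 = 18/1
  p_1/q_1 = 19/1
  p_2/q_2 = 170/9
  p_3/q_3 = 359/19
  p_4/q_4 = 3042/161
q_3 = 19 ≤ 21 < 161 = q_4, so the answer is 359/19.

359/19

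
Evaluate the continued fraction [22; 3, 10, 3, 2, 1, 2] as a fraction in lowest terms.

Using pₖ = aₖpₖ₋₁ + pₖ₋₂ and qₖ = aₖqₖ₋₁ + qₖ₋₂:
  k=0: a=22, p=22, q=1
  k=1: a=3, p=67, q=3
  k=2: a=10, p=692, q=31
  k=3: a=3, p=2143, q=96
  k=4: a=2, p=4978, q=223
  k=5: a=1, p=7121, q=319
  k=6: a=2, p=19220, q=861

19220/861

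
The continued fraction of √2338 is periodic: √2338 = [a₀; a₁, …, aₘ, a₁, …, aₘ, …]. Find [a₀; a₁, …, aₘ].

[48; 2, 1, 5, 48, 5, 1, 2, 96]

a₀ = ⌊√2338⌋ = 48.
With m₀=0, d₀=1 and mₖ₊₁ = dₖaₖ − mₖ, dₖ₊₁ = (n − mₖ₊₁²)/dₖ, aₖ₊₁ = ⌊(a₀+mₖ₊₁)/dₖ₊₁⌋:
  k=1: m=48, d=34, a=2
  k=2: m=20, d=57, a=1
  k=3: m=37, d=17, a=5
  k=4: m=48, d=2, a=48
  k=5: m=48, d=17, a=5
  k=6: m=37, d=57, a=1
  k=7: m=20, d=34, a=2
  k=8: m=48, d=1, a=96
d=1 and a=2a₀=96 at k=8, so the next step gives (m, d) = (48, 34) again — its k=1 value — and the period has length 8.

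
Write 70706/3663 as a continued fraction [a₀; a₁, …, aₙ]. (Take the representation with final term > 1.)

70706 = 19×3663 + 1109
3663 = 3×1109 + 336
1109 = 3×336 + 101
336 = 3×101 + 33
101 = 3×33 + 2
33 = 16×2 + 1
2 = 2×1 + 0  (stop)
So 70706/3663 = [19; 3, 3, 3, 3, 16, 2].

[19; 3, 3, 3, 3, 16, 2]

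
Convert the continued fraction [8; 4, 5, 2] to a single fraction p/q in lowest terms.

Using pₖ = aₖpₖ₋₁ + pₖ₋₂ and qₖ = aₖqₖ₋₁ + qₖ₋₂:
  k=0: a=8, p=8, q=1
  k=1: a=4, p=33, q=4
  k=2: a=5, p=173, q=21
  k=3: a=2, p=379, q=46

379/46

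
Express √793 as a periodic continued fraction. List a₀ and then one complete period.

a₀ = ⌊√793⌋ = 28.
With m₀=0, d₀=1 and mₖ₊₁ = dₖaₖ − mₖ, dₖ₊₁ = (n − mₖ₊₁²)/dₖ, aₖ₊₁ = ⌊(a₀+mₖ₊₁)/dₖ₊₁⌋:
  k=1: m=28, d=9, a=6
  k=2: m=26, d=13, a=4
  k=3: m=26, d=9, a=6
  k=4: m=28, d=1, a=56
d=1 and a=2a₀=56 at k=4, so the next step gives (m, d) = (28, 9) again — its k=1 value — and the period has length 4.

[28; 6, 4, 6, 56]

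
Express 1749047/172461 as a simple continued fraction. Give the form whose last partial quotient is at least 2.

1749047 = 10*172461 + 24437
172461 = 7*24437 + 1402
24437 = 17*1402 + 603
1402 = 2*603 + 196
603 = 3*196 + 15
196 = 13*15 + 1
15 = 15*1 + 0  (stop)
So 1749047/172461 = [10; 7, 17, 2, 3, 13, 15].

[10; 7, 17, 2, 3, 13, 15]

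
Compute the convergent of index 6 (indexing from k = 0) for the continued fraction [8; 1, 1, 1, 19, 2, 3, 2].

Using pₖ = aₖpₖ₋₁ + pₖ₋₂, qₖ = aₖqₖ₋₁ + qₖ₋₂ (with p₋₁=1, p₋₂=0, q₋₁=0, q₋₂=1):
  k=0: a=8, p=8, q=1
  k=1: a=1, p=9, q=1
  k=2: a=1, p=17, q=2
  k=3: a=1, p=26, q=3
  k=4: a=19, p=511, q=59
  k=5: a=2, p=1048, q=121
  k=6: a=3, p=3655, q=422

3655/422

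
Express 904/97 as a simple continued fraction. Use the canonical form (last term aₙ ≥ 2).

[9; 3, 7, 1, 3]

904 = 9·97 + 31
97 = 3·31 + 4
31 = 7·4 + 3
4 = 1·3 + 1
3 = 3·1 + 0  (stop)
So 904/97 = [9; 3, 7, 1, 3].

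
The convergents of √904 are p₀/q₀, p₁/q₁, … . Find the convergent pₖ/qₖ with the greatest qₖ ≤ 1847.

√904 = [30; 15, 60, …] (period length 2).
Convergents:
  p_0/q_0 = 30/1
  p_1/q_1 = 451/15
  p_2/q_2 = 27090/901
  p_3/q_3 = 406801/13530
q_2 = 901 ≤ 1847 < 13530 = q_3, so the answer is 27090/901.

27090/901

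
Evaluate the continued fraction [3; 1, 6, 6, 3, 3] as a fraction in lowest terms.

1741/451

Fold from the inside: start with 3/1.
  3 + 1/3 = 10/3
  6 + 3/10 = 63/10
  6 + 10/63 = 388/63
  1 + 63/388 = 451/388
  3 + 388/451 = 1741/451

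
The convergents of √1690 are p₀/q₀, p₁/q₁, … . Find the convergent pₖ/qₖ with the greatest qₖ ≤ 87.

3001/73

√1690 = [41; 9, 8, 9, 82, …] (period length 4).
Convergents:
  p_0/q_0 = 41/1
  p_1/q_1 = 370/9
  p_2/q_2 = 3001/73
  p_3/q_3 = 27379/666
q_2 = 73 ≤ 87 < 666 = q_3, so the answer is 3001/73.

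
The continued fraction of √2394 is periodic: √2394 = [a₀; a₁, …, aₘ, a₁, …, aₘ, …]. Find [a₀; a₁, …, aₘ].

[48; 1, 12, 1, 96]

a₀ = ⌊√2394⌋ = 48.
With m₀=0, d₀=1 and mₖ₊₁ = dₖaₖ − mₖ, dₖ₊₁ = (n − mₖ₊₁²)/dₖ, aₖ₊₁ = ⌊(a₀+mₖ₊₁)/dₖ₊₁⌋:
  k=1: m=48, d=90, a=1
  k=2: m=42, d=7, a=12
  k=3: m=42, d=90, a=1
  k=4: m=48, d=1, a=96
d=1 and a=2a₀=96 at k=4, so the next step gives (m, d) = (48, 90) again — its k=1 value — and the period has length 4.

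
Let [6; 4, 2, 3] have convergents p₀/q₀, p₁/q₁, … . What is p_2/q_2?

Using pₖ = aₖpₖ₋₁ + pₖ₋₂, qₖ = aₖqₖ₋₁ + qₖ₋₂ (with p₋₁=1, p₋₂=0, q₋₁=0, q₋₂=1):
  k=0: a=6, p=6, q=1
  k=1: a=4, p=25, q=4
  k=2: a=2, p=56, q=9

56/9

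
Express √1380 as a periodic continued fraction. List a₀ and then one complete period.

[37; 6, 1, 2, 1, 6, 74]

a₀ = ⌊√1380⌋ = 37.
With m₀=0, d₀=1 and mₖ₊₁ = dₖaₖ − mₖ, dₖ₊₁ = (n − mₖ₊₁²)/dₖ, aₖ₊₁ = ⌊(a₀+mₖ₊₁)/dₖ₊₁⌋:
  k=1: m=37, d=11, a=6
  k=2: m=29, d=49, a=1
  k=3: m=20, d=20, a=2
  k=4: m=20, d=49, a=1
  k=5: m=29, d=11, a=6
  k=6: m=37, d=1, a=74
d=1 and a=2a₀=74 at k=6, so the next step gives (m, d) = (37, 11) again — its k=1 value — and the period has length 6.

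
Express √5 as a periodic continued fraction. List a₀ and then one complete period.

a₀ = ⌊√5⌋ = 2.
With m₀=0, d₀=1 and mₖ₊₁ = dₖaₖ − mₖ, dₖ₊₁ = (n − mₖ₊₁²)/dₖ, aₖ₊₁ = ⌊(a₀+mₖ₊₁)/dₖ₊₁⌋:
  k=1: m=2, d=1, a=4
d=1 and a=2a₀=4 at k=1, so the next step gives (m, d) = (2, 1) again — its k=1 value — and the period has length 1.

[2; 4]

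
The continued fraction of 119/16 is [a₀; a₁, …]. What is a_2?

3

119 = 7·16 + 7   →  a_0 = 7
16 = 2·7 + 2   →  a_1 = 2
7 = 3·2 + 1   →  a_2 = 3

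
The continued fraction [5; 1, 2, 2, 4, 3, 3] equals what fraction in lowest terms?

1890/331

Using pₖ = aₖpₖ₋₁ + pₖ₋₂ and qₖ = aₖqₖ₋₁ + qₖ₋₂:
  k=0: a=5, p=5, q=1
  k=1: a=1, p=6, q=1
  k=2: a=2, p=17, q=3
  k=3: a=2, p=40, q=7
  k=4: a=4, p=177, q=31
  k=5: a=3, p=571, q=100
  k=6: a=3, p=1890, q=331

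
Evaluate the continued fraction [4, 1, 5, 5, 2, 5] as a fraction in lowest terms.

1795/371

Fold from the inside: start with 5/1.
  2 + 1/5 = 11/5
  5 + 5/11 = 60/11
  5 + 11/60 = 311/60
  1 + 60/311 = 371/311
  4 + 311/371 = 1795/371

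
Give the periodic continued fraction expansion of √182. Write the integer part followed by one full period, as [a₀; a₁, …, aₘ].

[13; 2, 26]

a₀ = ⌊√182⌋ = 13.
With m₀=0, d₀=1 and mₖ₊₁ = dₖaₖ − mₖ, dₖ₊₁ = (n − mₖ₊₁²)/dₖ, aₖ₊₁ = ⌊(a₀+mₖ₊₁)/dₖ₊₁⌋:
  k=1: m=13, d=13, a=2
  k=2: m=13, d=1, a=26
d=1 and a=2a₀=26 at k=2, so the next step gives (m, d) = (13, 13) again — its k=1 value — and the period has length 2.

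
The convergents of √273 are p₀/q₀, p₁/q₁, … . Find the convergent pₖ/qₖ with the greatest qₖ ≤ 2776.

√273 = [16; 1, 1, 10, 1, 1, 32, …] (period length 6).
Convergents:
  p_0/q_0 = 16/1
  p_1/q_1 = 17/1
  p_2/q_2 = 33/2
  p_3/q_3 = 347/21
  p_4/q_4 = 380/23
  p_5/q_5 = 727/44
  p_6/q_6 = 23644/1431
  p_7/q_7 = 24371/1475
  p_8/q_8 = 48015/2906
q_7 = 1475 ≤ 2776 < 2906 = q_8, so the answer is 24371/1475.

24371/1475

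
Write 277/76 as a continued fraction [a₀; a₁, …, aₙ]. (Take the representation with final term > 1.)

[3; 1, 1, 1, 4, 2, 2]

277 = 3*76 + 49
76 = 1*49 + 27
49 = 1*27 + 22
27 = 1*22 + 5
22 = 4*5 + 2
5 = 2*2 + 1
2 = 2*1 + 0  (stop)
So 277/76 = [3; 1, 1, 1, 4, 2, 2].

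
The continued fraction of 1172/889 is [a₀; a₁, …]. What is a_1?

1172 = 1·889 + 283   →  a_0 = 1
889 = 3·283 + 40   →  a_1 = 3

3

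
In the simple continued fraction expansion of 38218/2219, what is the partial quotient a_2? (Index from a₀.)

38218 = 17·2219 + 495   →  a_0 = 17
2219 = 4·495 + 239   →  a_1 = 4
495 = 2·239 + 17   →  a_2 = 2

2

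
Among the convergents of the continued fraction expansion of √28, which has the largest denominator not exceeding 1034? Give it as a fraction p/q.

√28 = [5; 3, 2, 3, 10, …] (period length 4).
Convergents:
  p_0/q_0 = 5/1
  p_1/q_1 = 16/3
  p_2/q_2 = 37/7
  p_3/q_3 = 127/24
  p_4/q_4 = 1307/247
  p_5/q_5 = 4048/765
  p_6/q_6 = 9403/1777
q_5 = 765 ≤ 1034 < 1777 = q_6, so the answer is 4048/765.

4048/765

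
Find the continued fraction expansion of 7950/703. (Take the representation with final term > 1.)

7950 = 11*703 + 217
703 = 3*217 + 52
217 = 4*52 + 9
52 = 5*9 + 7
9 = 1*7 + 2
7 = 3*2 + 1
2 = 2*1 + 0  (stop)
So 7950/703 = [11; 3, 4, 5, 1, 3, 2].

[11; 3, 4, 5, 1, 3, 2]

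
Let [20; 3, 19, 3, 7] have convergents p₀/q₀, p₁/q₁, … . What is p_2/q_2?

Using pₖ = aₖpₖ₋₁ + pₖ₋₂, qₖ = aₖqₖ₋₁ + qₖ₋₂ (with p₋₁=1, p₋₂=0, q₋₁=0, q₋₂=1):
  k=0: a=20, p=20, q=1
  k=1: a=3, p=61, q=3
  k=2: a=19, p=1179, q=58

1179/58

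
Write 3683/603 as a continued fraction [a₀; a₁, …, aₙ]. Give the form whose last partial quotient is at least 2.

[6; 9, 3, 1, 1, 1, 1, 3]

3683 = 6·603 + 65
603 = 9·65 + 18
65 = 3·18 + 11
18 = 1·11 + 7
11 = 1·7 + 4
7 = 1·4 + 3
4 = 1·3 + 1
3 = 3·1 + 0  (stop)
So 3683/603 = [6; 9, 3, 1, 1, 1, 1, 3].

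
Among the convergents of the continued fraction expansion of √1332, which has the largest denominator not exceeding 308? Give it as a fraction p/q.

√1332 = [36; 2, 72, …] (period length 2).
Convergents:
  p_0/q_0 = 36/1
  p_1/q_1 = 73/2
  p_2/q_2 = 5292/145
  p_3/q_3 = 10657/292
  p_4/q_4 = 772596/21169
q_3 = 292 ≤ 308 < 21169 = q_4, so the answer is 10657/292.

10657/292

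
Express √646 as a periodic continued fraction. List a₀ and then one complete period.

a₀ = ⌊√646⌋ = 25.

[25; 2, 2, 2, 50]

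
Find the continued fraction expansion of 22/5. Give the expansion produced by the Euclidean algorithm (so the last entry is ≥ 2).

[4; 2, 2]

22 = 4·5 + 2
5 = 2·2 + 1
2 = 2·1 + 0  (stop)
So 22/5 = [4; 2, 2].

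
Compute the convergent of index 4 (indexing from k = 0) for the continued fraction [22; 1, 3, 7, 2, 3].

Using pₖ = aₖpₖ₋₁ + pₖ₋₂, qₖ = aₖqₖ₋₁ + qₖ₋₂ (with p₋₁=1, p₋₂=0, q₋₁=0, q₋₂=1):
  k=0: a=22, p=22, q=1
  k=1: a=1, p=23, q=1
  k=2: a=3, p=91, q=4
  k=3: a=7, p=660, q=29
  k=4: a=2, p=1411, q=62

1411/62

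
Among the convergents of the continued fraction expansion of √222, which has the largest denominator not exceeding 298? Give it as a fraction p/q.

√222 = [14; 1, 8, 1, 28, …] (period length 4).
Convergents:
  p_0/q_0 = 14/1
  p_1/q_1 = 15/1
  p_2/q_2 = 134/9
  p_3/q_3 = 149/10
  p_4/q_4 = 4306/289
  p_5/q_5 = 4455/299
q_4 = 289 ≤ 298 < 299 = q_5, so the answer is 4306/289.

4306/289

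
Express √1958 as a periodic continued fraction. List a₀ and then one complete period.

a₀ = ⌊√1958⌋ = 44.
With m₀=0, d₀=1 and mₖ₊₁ = dₖaₖ − mₖ, dₖ₊₁ = (n − mₖ₊₁²)/dₖ, aₖ₊₁ = ⌊(a₀+mₖ₊₁)/dₖ₊₁⌋:
  k=1: m=44, d=22, a=4
  k=2: m=44, d=1, a=88
d=1 and a=2a₀=88 at k=2, so the next step gives (m, d) = (44, 22) again — its k=1 value — and the period has length 2.

[44; 4, 88]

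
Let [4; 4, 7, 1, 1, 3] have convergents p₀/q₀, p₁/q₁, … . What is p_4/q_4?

263/62

Using pₖ = aₖpₖ₋₁ + pₖ₋₂, qₖ = aₖqₖ₋₁ + qₖ₋₂ (with p₋₁=1, p₋₂=0, q₋₁=0, q₋₂=1):
  k=0: a=4, p=4, q=1
  k=1: a=4, p=17, q=4
  k=2: a=7, p=123, q=29
  k=3: a=1, p=140, q=33
  k=4: a=1, p=263, q=62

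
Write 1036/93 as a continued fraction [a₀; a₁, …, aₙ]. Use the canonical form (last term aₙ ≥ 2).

[11; 7, 6, 2]

1036 = 11×93 + 13
93 = 7×13 + 2
13 = 6×2 + 1
2 = 2×1 + 0  (stop)
So 1036/93 = [11; 7, 6, 2].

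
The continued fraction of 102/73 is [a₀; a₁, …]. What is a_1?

102 = 1·73 + 29   →  a_0 = 1
73 = 2·29 + 15   →  a_1 = 2

2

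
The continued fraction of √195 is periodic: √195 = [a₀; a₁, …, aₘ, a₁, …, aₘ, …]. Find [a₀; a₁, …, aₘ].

a₀ = ⌊√195⌋ = 13.
With m₀=0, d₀=1 and mₖ₊₁ = dₖaₖ − mₖ, dₖ₊₁ = (n − mₖ₊₁²)/dₖ, aₖ₊₁ = ⌊(a₀+mₖ₊₁)/dₖ₊₁⌋:
  k=1: m=13, d=26, a=1
  k=2: m=13, d=1, a=26
d=1 and a=2a₀=26 at k=2, so the next step gives (m, d) = (13, 26) again — its k=1 value — and the period has length 2.

[13; 1, 26]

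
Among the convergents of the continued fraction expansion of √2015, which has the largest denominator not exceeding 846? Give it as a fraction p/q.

√2015 = [44; 1, 7, 1, 88, …] (period length 4).
Convergents:
  p_0/q_0 = 44/1
  p_1/q_1 = 45/1
  p_2/q_2 = 359/8
  p_3/q_3 = 404/9
  p_4/q_4 = 35911/800
  p_5/q_5 = 36315/809
  p_6/q_6 = 290116/6463
q_5 = 809 ≤ 846 < 6463 = q_6, so the answer is 36315/809.

36315/809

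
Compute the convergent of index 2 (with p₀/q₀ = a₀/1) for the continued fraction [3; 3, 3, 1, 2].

33/10

Using pₖ = aₖpₖ₋₁ + pₖ₋₂, qₖ = aₖqₖ₋₁ + qₖ₋₂ (with p₋₁=1, p₋₂=0, q₋₁=0, q₋₂=1):
  k=0: a=3, p=3, q=1
  k=1: a=3, p=10, q=3
  k=2: a=3, p=33, q=10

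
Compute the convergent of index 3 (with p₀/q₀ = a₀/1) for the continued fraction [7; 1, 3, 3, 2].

101/13

Using pₖ = aₖpₖ₋₁ + pₖ₋₂, qₖ = aₖqₖ₋₁ + qₖ₋₂ (with p₋₁=1, p₋₂=0, q₋₁=0, q₋₂=1):
  k=0: a=7, p=7, q=1
  k=1: a=1, p=8, q=1
  k=2: a=3, p=31, q=4
  k=3: a=3, p=101, q=13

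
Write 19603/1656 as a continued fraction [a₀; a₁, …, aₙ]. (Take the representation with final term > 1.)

[11; 1, 5, 6, 2, 2, 8]

19603 = 11*1656 + 1387
1656 = 1*1387 + 269
1387 = 5*269 + 42
269 = 6*42 + 17
42 = 2*17 + 8
17 = 2*8 + 1
8 = 8*1 + 0  (stop)
So 19603/1656 = [11; 1, 5, 6, 2, 2, 8].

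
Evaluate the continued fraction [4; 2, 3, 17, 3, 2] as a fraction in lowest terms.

Using pₖ = aₖpₖ₋₁ + pₖ₋₂ and qₖ = aₖqₖ₋₁ + qₖ₋₂:
  k=0: a=4, p=4, q=1
  k=1: a=2, p=9, q=2
  k=2: a=3, p=31, q=7
  k=3: a=17, p=536, q=121
  k=4: a=3, p=1639, q=370
  k=5: a=2, p=3814, q=861

3814/861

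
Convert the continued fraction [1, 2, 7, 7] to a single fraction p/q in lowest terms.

Using pₖ = aₖpₖ₋₁ + pₖ₋₂ and qₖ = aₖqₖ₋₁ + qₖ₋₂:
  k=0: a=1, p=1, q=1
  k=1: a=2, p=3, q=2
  k=2: a=7, p=22, q=15
  k=3: a=7, p=157, q=107

157/107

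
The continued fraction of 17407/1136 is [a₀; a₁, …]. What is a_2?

17407 = 15·1136 + 367   →  a_0 = 15
1136 = 3·367 + 35   →  a_1 = 3
367 = 10·35 + 17   →  a_2 = 10

10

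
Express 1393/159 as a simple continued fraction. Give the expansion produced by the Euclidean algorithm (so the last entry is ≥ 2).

1393 = 8*159 + 121
159 = 1*121 + 38
121 = 3*38 + 7
38 = 5*7 + 3
7 = 2*3 + 1
3 = 3*1 + 0  (stop)
So 1393/159 = [8; 1, 3, 5, 2, 3].

[8; 1, 3, 5, 2, 3]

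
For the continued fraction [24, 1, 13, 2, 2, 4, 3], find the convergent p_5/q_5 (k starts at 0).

Using pₖ = aₖpₖ₋₁ + pₖ₋₂, qₖ = aₖqₖ₋₁ + qₖ₋₂ (with p₋₁=1, p₋₂=0, q₋₁=0, q₋₂=1):
  k=0: a=24, p=24, q=1
  k=1: a=1, p=25, q=1
  k=2: a=13, p=349, q=14
  k=3: a=2, p=723, q=29
  k=4: a=2, p=1795, q=72
  k=5: a=4, p=7903, q=317

7903/317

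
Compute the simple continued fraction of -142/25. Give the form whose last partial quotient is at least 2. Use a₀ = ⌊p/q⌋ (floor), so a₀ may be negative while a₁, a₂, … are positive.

[-6; 3, 8]

-142 = -6×25 + 8
25 = 3×8 + 1
8 = 8×1 + 0  (stop)
So -142/25 = [-6; 3, 8].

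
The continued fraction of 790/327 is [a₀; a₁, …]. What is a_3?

2

790 = 2·327 + 136   →  a_0 = 2
327 = 2·136 + 55   →  a_1 = 2
136 = 2·55 + 26   →  a_2 = 2
55 = 2·26 + 3   →  a_3 = 2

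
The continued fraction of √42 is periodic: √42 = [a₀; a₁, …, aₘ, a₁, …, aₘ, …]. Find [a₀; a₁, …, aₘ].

[6; 2, 12]

a₀ = ⌊√42⌋ = 6.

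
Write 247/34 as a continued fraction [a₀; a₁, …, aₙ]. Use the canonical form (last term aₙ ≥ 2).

[7; 3, 1, 3, 2]

247 = 7×34 + 9
34 = 3×9 + 7
9 = 1×7 + 2
7 = 3×2 + 1
2 = 2×1 + 0  (stop)
So 247/34 = [7; 3, 1, 3, 2].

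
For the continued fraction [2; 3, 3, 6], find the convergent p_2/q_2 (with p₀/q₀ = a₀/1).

Using pₖ = aₖpₖ₋₁ + pₖ₋₂, qₖ = aₖqₖ₋₁ + qₖ₋₂ (with p₋₁=1, p₋₂=0, q₋₁=0, q₋₂=1):
  k=0: a=2, p=2, q=1
  k=1: a=3, p=7, q=3
  k=2: a=3, p=23, q=10

23/10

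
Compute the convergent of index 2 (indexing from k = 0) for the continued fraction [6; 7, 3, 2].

Using pₖ = aₖpₖ₋₁ + pₖ₋₂, qₖ = aₖqₖ₋₁ + qₖ₋₂ (with p₋₁=1, p₋₂=0, q₋₁=0, q₋₂=1):
  k=0: a=6, p=6, q=1
  k=1: a=7, p=43, q=7
  k=2: a=3, p=135, q=22

135/22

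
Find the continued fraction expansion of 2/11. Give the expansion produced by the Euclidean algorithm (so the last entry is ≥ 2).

[0; 5, 2]

2 = 0×11 + 2
11 = 5×2 + 1
2 = 2×1 + 0  (stop)
So 2/11 = [0; 5, 2].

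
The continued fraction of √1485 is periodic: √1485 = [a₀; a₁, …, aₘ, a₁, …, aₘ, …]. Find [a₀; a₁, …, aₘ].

[38; 1, 1, 6, 1, 1, 76]

a₀ = ⌊√1485⌋ = 38.
With m₀=0, d₀=1 and mₖ₊₁ = dₖaₖ − mₖ, dₖ₊₁ = (n − mₖ₊₁²)/dₖ, aₖ₊₁ = ⌊(a₀+mₖ₊₁)/dₖ₊₁⌋:
  k=1: m=38, d=41, a=1
  k=2: m=3, d=36, a=1
  k=3: m=33, d=11, a=6
  k=4: m=33, d=36, a=1
  k=5: m=3, d=41, a=1
  k=6: m=38, d=1, a=76
d=1 and a=2a₀=76 at k=6, so the next step gives (m, d) = (38, 41) again — its k=1 value — and the period has length 6.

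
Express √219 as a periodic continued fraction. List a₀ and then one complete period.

[14; 1, 3, 1, 28]

a₀ = ⌊√219⌋ = 14.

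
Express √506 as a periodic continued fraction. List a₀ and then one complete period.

a₀ = ⌊√506⌋ = 22.
With m₀=0, d₀=1 and mₖ₊₁ = dₖaₖ − mₖ, dₖ₊₁ = (n − mₖ₊₁²)/dₖ, aₖ₊₁ = ⌊(a₀+mₖ₊₁)/dₖ₊₁⌋:
  k=1: m=22, d=22, a=2
  k=2: m=22, d=1, a=44
d=1 and a=2a₀=44 at k=2, so the next step gives (m, d) = (22, 22) again — its k=1 value — and the period has length 2.

[22; 2, 44]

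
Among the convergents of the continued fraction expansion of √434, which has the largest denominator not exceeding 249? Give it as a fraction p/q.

√434 = [20; 1, 4, 1, 40, …] (period length 4).
Convergents:
  p_0/q_0 = 20/1
  p_1/q_1 = 21/1
  p_2/q_2 = 104/5
  p_3/q_3 = 125/6
  p_4/q_4 = 5104/245
  p_5/q_5 = 5229/251
q_4 = 245 ≤ 249 < 251 = q_5, so the answer is 5104/245.

5104/245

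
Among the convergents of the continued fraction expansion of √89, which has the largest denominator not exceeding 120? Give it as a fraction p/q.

500/53

√89 = [9; 2, 3, 3, 2, 18, …] (period length 5).
Convergents:
  p_0/q_0 = 9/1
  p_1/q_1 = 19/2
  p_2/q_2 = 66/7
  p_3/q_3 = 217/23
  p_4/q_4 = 500/53
  p_5/q_5 = 9217/977
q_4 = 53 ≤ 120 < 977 = q_5, so the answer is 500/53.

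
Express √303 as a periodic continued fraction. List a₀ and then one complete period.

[17; 2, 2, 5, 2, 2, 34]

a₀ = ⌊√303⌋ = 17.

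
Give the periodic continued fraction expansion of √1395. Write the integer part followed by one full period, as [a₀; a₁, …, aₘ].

a₀ = ⌊√1395⌋ = 37.
With m₀=0, d₀=1 and mₖ₊₁ = dₖaₖ − mₖ, dₖ₊₁ = (n − mₖ₊₁²)/dₖ, aₖ₊₁ = ⌊(a₀+mₖ₊₁)/dₖ₊₁⌋:
  k=1: m=37, d=26, a=2
  k=2: m=15, d=45, a=1
  k=3: m=30, d=11, a=6
  k=4: m=36, d=9, a=8
  k=5: m=36, d=11, a=6
  k=6: m=30, d=45, a=1
  k=7: m=15, d=26, a=2
  k=8: m=37, d=1, a=74
d=1 and a=2a₀=74 at k=8, so the next step gives (m, d) = (37, 26) again — its k=1 value — and the period has length 8.

[37; 2, 1, 6, 8, 6, 1, 2, 74]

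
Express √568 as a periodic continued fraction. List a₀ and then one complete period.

[23; 1, 4, 1, 46]

a₀ = ⌊√568⌋ = 23.
With m₀=0, d₀=1 and mₖ₊₁ = dₖaₖ − mₖ, dₖ₊₁ = (n − mₖ₊₁²)/dₖ, aₖ₊₁ = ⌊(a₀+mₖ₊₁)/dₖ₊₁⌋:
  k=1: m=23, d=39, a=1
  k=2: m=16, d=8, a=4
  k=3: m=16, d=39, a=1
  k=4: m=23, d=1, a=46
d=1 and a=2a₀=46 at k=4, so the next step gives (m, d) = (23, 39) again — its k=1 value — and the period has length 4.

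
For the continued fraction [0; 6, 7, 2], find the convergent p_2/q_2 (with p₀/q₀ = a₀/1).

7/43

Using pₖ = aₖpₖ₋₁ + pₖ₋₂, qₖ = aₖqₖ₋₁ + qₖ₋₂ (with p₋₁=1, p₋₂=0, q₋₁=0, q₋₂=1):
  k=0: a=0, p=0, q=1
  k=1: a=6, p=1, q=6
  k=2: a=7, p=7, q=43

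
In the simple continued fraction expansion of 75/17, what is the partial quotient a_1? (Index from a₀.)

75 = 4·17 + 7   →  a_0 = 4
17 = 2·7 + 3   →  a_1 = 2

2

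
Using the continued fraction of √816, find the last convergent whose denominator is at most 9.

√816 = [28; 1, 1, 3, 3, 3, 1, 1, 56, …] (period length 8).
Convergents:
  p_0/q_0 = 28/1
  p_1/q_1 = 29/1
  p_2/q_2 = 57/2
  p_3/q_3 = 200/7
  p_4/q_4 = 657/23
q_3 = 7 ≤ 9 < 23 = q_4, so the answer is 200/7.

200/7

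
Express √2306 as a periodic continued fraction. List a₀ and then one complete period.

[48; 48, 96]

a₀ = ⌊√2306⌋ = 48.
With m₀=0, d₀=1 and mₖ₊₁ = dₖaₖ − mₖ, dₖ₊₁ = (n − mₖ₊₁²)/dₖ, aₖ₊₁ = ⌊(a₀+mₖ₊₁)/dₖ₊₁⌋:
  k=1: m=48, d=2, a=48
  k=2: m=48, d=1, a=96
d=1 and a=2a₀=96 at k=2, so the next step gives (m, d) = (48, 2) again — its k=1 value — and the period has length 2.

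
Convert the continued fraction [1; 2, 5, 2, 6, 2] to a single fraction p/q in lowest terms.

487/334

Fold from the inside: start with 2/1.
  6 + 1/2 = 13/2
  2 + 2/13 = 28/13
  5 + 13/28 = 153/28
  2 + 28/153 = 334/153
  1 + 153/334 = 487/334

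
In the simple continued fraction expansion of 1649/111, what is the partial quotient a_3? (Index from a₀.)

1649 = 14·111 + 95   →  a_0 = 14
111 = 1·95 + 16   →  a_1 = 1
95 = 5·16 + 15   →  a_2 = 5
16 = 1·15 + 1   →  a_3 = 1

1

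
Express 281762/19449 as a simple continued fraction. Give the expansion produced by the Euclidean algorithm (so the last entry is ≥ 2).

[14; 2, 19, 15, 16, 2]

281762 = 14×19449 + 9476
19449 = 2×9476 + 497
9476 = 19×497 + 33
497 = 15×33 + 2
33 = 16×2 + 1
2 = 2×1 + 0  (stop)
So 281762/19449 = [14; 2, 19, 15, 16, 2].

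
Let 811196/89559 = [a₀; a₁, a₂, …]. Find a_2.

2

811196 = 9·89559 + 5165   →  a_0 = 9
89559 = 17·5165 + 1754   →  a_1 = 17
5165 = 2·1754 + 1657   →  a_2 = 2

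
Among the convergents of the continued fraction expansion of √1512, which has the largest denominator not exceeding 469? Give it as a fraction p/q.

8749/225

√1512 = [38; 1, 7, 1, 1, 1, 7, 1, 76, …] (period length 8).
Convergents:
  p_0/q_0 = 38/1
  p_1/q_1 = 39/1
  p_2/q_2 = 311/8
  p_3/q_3 = 350/9
  p_4/q_4 = 661/17
  p_5/q_5 = 1011/26
  p_6/q_6 = 7738/199
  p_7/q_7 = 8749/225
  p_8/q_8 = 672662/17299
q_7 = 225 ≤ 469 < 17299 = q_8, so the answer is 8749/225.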